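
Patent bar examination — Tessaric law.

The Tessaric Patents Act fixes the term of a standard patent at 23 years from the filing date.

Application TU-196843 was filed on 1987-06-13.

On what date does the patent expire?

Filing date + 23 years → 13 June 2010.

2010-06-13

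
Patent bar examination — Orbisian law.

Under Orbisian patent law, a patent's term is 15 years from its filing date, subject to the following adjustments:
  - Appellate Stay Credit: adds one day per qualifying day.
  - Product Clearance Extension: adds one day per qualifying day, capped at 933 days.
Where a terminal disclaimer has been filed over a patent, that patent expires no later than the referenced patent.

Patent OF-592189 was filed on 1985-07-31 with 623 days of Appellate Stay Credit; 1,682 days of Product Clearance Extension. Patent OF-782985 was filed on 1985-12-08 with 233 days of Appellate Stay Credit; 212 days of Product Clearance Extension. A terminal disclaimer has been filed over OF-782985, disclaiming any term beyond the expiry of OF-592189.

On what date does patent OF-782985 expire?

2002-02-26

Natural term of OF-782985:
  Base: filing + 15 years → 8 December 2000.
  Appellate Stay Credit: +233 days → 29 July 2001.
  Product Clearance Extension: 212 days (within the 933-day cap) → +212 days → 26 February 2002.
Expiry of referenced patent OF-592189:
  Base: filing + 15 years → 31 July 2000.
  Appellate Stay Credit: +623 days → 15 April 2002.
  Product Clearance Extension: 1682 days claimed exceeds the 933-day cap, so +933 days → 3 November 2004.
Terminal disclaimer: OF-782985 expires on the earlier of 26 February 2002 and 3 November 2004.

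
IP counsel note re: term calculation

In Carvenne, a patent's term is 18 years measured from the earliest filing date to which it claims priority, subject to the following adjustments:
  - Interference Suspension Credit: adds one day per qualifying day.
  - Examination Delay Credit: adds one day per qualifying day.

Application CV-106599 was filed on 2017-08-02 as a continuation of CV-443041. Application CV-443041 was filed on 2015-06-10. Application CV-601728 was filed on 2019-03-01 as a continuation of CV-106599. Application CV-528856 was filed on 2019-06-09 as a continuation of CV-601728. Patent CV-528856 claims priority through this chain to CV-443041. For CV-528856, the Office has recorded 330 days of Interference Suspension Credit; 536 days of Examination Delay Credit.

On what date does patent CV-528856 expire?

October 24, 2035

Earliest priority filing: 10 June 2015.
Base term: 10 June 2015 + 18 years → 10 June 2033.
Interference Suspension Credit: +330 days → 6 May 2034.
Examination Delay Credit: +536 days → 24 October 2035.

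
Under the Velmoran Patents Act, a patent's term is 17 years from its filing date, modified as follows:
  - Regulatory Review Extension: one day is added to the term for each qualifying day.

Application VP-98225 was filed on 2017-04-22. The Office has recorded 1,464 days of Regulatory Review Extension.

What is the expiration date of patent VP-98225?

Base term: filing date + 17 years → 22 April 2034.
Regulatory Review Extension: +1464 days → 25 April 2038.

2038-04-25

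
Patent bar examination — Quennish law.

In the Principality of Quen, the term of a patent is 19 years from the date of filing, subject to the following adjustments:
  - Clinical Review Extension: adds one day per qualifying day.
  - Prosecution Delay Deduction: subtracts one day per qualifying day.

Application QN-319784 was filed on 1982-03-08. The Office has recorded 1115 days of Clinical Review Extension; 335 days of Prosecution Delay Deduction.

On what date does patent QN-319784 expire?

2003-04-27

Base term: filing date + 19 years → 8 March 2001.
Clinical Review Extension: +1115 days → 27 March 2004.
Prosecution Delay Deduction: −335 days → 27 April 2003.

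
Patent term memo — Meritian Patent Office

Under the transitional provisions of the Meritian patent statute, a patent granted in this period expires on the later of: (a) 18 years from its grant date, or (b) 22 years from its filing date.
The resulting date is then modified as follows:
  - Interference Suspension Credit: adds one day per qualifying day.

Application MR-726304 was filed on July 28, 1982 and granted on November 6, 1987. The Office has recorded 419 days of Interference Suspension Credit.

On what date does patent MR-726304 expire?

2006-12-30

(a) grant + 18 years → 6 November 2005.
(b) filing + 22 years → 28 July 2004.
Later of the two: 6 November 2005.
Interference Suspension Credit: +419 days → 30 December 2006.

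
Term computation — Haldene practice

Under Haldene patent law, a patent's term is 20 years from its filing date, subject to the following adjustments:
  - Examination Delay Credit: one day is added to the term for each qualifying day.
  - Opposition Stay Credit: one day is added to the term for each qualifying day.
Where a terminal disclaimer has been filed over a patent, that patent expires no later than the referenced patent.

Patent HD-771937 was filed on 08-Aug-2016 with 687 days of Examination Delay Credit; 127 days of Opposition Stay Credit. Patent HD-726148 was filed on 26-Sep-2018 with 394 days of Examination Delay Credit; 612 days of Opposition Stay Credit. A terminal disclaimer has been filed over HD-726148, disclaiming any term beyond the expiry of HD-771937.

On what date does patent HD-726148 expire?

2038-10-31

Natural term of HD-726148:
  Base: filing + 20 years → 26 September 2038.
  Examination Delay Credit: +394 days → 25 October 2039.
  Opposition Stay Credit: +612 days → 28 June 2041.
Expiry of referenced patent HD-771937:
  Base: filing + 20 years → 8 August 2036.
  Examination Delay Credit: +687 days → 26 June 2038.
  Opposition Stay Credit: +127 days → 31 October 2038.
Terminal disclaimer: HD-726148 expires on the earlier of 28 June 2041 and 31 October 2038.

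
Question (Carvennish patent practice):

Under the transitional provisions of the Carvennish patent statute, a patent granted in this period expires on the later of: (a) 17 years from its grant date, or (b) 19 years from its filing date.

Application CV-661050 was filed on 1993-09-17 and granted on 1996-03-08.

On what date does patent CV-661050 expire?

(a) grant + 17 years → 8 March 2013.
(b) filing + 19 years → 17 September 2012.
Later of the two: 8 March 2013.

March 8, 2013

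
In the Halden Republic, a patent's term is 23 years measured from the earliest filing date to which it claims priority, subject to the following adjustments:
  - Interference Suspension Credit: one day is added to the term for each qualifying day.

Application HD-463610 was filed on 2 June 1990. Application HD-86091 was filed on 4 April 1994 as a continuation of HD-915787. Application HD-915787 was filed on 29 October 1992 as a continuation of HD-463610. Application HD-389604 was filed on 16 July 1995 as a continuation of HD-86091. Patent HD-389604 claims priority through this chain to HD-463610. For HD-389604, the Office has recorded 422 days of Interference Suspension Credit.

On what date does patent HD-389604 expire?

July 29, 2014

Earliest priority filing: 2 June 1990.
Base term: 2 June 1990 + 23 years → 2 June 2013.
Interference Suspension Credit: +422 days → 29 July 2014.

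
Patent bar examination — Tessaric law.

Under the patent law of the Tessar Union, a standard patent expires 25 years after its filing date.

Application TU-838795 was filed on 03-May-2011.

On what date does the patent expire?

2036-05-03

Filing date + 25 years → 3 May 2036.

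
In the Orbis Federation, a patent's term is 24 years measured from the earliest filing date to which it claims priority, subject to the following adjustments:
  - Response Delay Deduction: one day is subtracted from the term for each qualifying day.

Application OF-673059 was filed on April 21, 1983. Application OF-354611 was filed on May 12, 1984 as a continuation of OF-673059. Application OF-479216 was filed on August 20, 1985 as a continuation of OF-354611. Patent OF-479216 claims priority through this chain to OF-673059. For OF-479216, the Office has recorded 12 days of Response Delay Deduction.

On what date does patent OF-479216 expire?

Earliest priority filing: 21 April 1983.
Base term: 21 April 1983 + 24 years → 21 April 2007.
Response Delay Deduction: −12 days → 9 April 2007.

2007-04-09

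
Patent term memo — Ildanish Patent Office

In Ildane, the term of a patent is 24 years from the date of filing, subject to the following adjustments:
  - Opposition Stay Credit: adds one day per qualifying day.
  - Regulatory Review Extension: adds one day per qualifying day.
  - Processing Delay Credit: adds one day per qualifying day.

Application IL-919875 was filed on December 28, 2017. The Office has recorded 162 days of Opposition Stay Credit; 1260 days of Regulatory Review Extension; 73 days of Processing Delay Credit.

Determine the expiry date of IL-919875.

January 31, 2046

Base term: filing date + 24 years → 28 December 2041.
Opposition Stay Credit: +162 days → 8 June 2042.
Regulatory Review Extension: +1260 days → 19 November 2045.
Processing Delay Credit: +73 days → 31 January 2046.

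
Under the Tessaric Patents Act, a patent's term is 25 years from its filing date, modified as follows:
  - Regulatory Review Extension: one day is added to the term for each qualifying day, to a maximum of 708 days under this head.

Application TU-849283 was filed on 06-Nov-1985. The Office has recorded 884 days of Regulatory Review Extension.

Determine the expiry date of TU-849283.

Base term: filing date + 25 years → 6 November 2010.
Regulatory Review Extension: 884 days claimed exceeds the 708-day cap, so +708 days → 14 October 2012.

October 14, 2012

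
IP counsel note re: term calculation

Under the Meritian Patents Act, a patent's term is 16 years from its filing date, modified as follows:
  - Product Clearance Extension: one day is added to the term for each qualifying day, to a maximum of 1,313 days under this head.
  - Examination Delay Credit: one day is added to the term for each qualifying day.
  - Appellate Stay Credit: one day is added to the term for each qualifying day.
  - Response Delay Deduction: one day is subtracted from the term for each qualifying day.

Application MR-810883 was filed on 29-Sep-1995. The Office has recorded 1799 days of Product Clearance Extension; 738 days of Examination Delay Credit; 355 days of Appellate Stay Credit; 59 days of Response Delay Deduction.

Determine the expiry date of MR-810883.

2018-03-03

Base term: filing date + 16 years → 29 September 2011.
Product Clearance Extension: 1799 days claimed exceeds the 1313-day cap, so +1313 days → 4 May 2015.
Examination Delay Credit: +738 days → 11 May 2017.
Appellate Stay Credit: +355 days → 1 May 2018.
Response Delay Deduction: −59 days → 3 March 2018.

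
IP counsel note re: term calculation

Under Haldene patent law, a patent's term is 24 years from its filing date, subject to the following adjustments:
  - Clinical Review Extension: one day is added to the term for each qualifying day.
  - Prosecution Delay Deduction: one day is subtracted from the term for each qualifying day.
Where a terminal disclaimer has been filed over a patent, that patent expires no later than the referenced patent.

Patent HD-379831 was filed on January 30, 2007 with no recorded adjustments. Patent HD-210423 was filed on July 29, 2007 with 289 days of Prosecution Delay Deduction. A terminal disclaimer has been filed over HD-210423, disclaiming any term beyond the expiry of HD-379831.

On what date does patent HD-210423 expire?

Natural term of HD-210423:
  Base: filing + 24 years → 29 July 2031.
  Prosecution Delay Deduction: −289 days → 13 October 2030.
Expiry of referenced patent HD-379831:
  Base: filing + 24 years → 30 January 2031.
Terminal disclaimer: HD-210423 expires on the earlier of 13 October 2030 and 30 January 2031.

2030-10-13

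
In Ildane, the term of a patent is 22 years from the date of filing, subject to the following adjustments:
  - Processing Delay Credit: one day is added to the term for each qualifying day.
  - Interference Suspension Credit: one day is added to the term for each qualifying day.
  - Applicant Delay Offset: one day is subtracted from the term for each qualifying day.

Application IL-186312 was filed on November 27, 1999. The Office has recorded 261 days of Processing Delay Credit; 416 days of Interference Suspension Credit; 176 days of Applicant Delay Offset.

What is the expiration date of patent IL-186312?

Base term: filing date + 22 years → 27 November 2021.
Processing Delay Credit: +261 days → 15 August 2022.
Interference Suspension Credit: +416 days → 5 October 2023.
Applicant Delay Offset: −176 days → 12 April 2023.

2023-04-12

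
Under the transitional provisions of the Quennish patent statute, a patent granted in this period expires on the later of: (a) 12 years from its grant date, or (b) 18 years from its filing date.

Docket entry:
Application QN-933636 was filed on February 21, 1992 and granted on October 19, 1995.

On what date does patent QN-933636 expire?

(a) grant + 12 years → 19 October 2007.
(b) filing + 18 years → 21 February 2010.
Later of the two: 21 February 2010.

2010-02-21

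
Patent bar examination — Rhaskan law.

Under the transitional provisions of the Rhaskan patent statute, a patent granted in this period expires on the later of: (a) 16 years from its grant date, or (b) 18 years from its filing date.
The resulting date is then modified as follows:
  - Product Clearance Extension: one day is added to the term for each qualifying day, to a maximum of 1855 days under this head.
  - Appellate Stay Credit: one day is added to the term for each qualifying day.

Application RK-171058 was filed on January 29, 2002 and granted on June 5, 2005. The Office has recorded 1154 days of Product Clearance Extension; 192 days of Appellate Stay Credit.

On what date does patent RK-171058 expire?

February 10, 2025

(a) grant + 16 years → 5 June 2021.
(b) filing + 18 years → 29 January 2020.
Later of the two: 5 June 2021.
Product Clearance Extension: 1154 days (within the 1855-day cap) → +1154 days → 2 August 2024.
Appellate Stay Credit: +192 days → 10 February 2025.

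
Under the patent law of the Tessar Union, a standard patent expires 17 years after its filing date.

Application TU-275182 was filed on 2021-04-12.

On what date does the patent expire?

Filing date + 17 years → 12 April 2038.

2038-04-12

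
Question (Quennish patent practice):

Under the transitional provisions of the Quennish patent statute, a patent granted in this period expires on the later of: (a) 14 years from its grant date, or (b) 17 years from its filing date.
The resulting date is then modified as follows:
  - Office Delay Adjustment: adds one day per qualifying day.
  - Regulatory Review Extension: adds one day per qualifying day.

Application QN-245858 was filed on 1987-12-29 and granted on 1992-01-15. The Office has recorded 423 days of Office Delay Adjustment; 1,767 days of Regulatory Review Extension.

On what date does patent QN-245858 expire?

(a) grant + 14 years → 15 January 2006.
(b) filing + 17 years → 29 December 2004.
Later of the two: 15 January 2006.
Office Delay Adjustment: +423 days → 14 March 2007.
Regulatory Review Extension: +1767 days → 14 January 2012.

2012-01-14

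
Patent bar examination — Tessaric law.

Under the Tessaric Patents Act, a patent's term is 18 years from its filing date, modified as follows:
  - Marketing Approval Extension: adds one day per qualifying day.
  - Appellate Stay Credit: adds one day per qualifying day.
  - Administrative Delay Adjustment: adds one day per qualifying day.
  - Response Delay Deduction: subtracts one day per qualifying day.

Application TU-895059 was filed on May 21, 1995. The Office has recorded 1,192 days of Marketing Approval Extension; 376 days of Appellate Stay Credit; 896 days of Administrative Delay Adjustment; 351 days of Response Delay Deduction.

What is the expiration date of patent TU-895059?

2019-03-04

Base term: filing date + 18 years → 21 May 2013.
Marketing Approval Extension: +1192 days → 25 August 2016.
Appellate Stay Credit: +376 days → 5 September 2017.
Administrative Delay Adjustment: +896 days → 18 February 2020.
Response Delay Deduction: −351 days → 4 March 2019.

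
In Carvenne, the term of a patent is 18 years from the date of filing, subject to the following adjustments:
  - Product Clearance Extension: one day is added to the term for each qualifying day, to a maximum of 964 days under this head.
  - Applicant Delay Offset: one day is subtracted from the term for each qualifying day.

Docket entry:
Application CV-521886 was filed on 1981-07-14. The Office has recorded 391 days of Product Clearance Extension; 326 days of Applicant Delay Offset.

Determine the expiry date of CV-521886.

Base term: filing date + 18 years → 14 July 1999.
Product Clearance Extension: 391 days (within the 964-day cap) → +391 days → 8 August 2000.
Applicant Delay Offset: −326 days → 17 September 1999.

September 17, 1999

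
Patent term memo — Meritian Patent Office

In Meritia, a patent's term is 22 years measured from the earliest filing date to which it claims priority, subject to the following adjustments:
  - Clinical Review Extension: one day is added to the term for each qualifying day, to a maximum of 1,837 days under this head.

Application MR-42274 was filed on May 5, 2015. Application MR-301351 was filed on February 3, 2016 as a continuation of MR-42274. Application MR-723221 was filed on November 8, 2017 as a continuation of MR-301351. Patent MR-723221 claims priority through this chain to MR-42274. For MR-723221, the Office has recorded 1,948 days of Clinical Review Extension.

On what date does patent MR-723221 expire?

Earliest priority filing: 5 May 2015.
Base term: 5 May 2015 + 22 years → 5 May 2037.
Clinical Review Extension: 1948 days claimed exceeds the 1837-day cap, so +1837 days → 16 May 2042.

May 16, 2042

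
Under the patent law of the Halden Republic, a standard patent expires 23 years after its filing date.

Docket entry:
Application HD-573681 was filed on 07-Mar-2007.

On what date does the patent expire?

March 7, 2030

Filing date + 23 years → 7 March 2030.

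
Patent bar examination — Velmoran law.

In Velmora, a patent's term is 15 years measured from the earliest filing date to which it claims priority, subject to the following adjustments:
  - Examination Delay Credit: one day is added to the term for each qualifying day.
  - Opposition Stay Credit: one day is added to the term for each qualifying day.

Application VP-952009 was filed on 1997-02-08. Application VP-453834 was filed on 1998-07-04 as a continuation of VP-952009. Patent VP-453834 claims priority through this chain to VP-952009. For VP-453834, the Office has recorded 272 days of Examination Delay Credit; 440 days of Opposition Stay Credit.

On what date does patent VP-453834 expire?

January 20, 2014

Earliest priority filing: 8 February 1997.
Base term: 8 February 1997 + 15 years → 8 February 2012.
Examination Delay Credit: +272 days → 6 November 2012.
Opposition Stay Credit: +440 days → 20 January 2014.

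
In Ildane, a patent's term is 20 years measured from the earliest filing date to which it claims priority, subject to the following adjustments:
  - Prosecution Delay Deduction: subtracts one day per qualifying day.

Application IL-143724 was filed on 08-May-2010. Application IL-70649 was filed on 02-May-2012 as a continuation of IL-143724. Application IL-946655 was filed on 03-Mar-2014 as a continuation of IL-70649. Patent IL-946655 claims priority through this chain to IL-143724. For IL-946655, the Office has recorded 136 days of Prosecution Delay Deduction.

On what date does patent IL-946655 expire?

2029-12-23

Earliest priority filing: 8 May 2010.
Base term: 8 May 2010 + 20 years → 8 May 2030.
Prosecution Delay Deduction: −136 days → 23 December 2029.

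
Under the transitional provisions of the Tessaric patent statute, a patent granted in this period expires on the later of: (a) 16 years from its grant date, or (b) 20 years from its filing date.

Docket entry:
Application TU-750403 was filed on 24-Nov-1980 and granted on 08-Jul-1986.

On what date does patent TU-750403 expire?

2002-07-08

(a) grant + 16 years → 8 July 2002.
(b) filing + 20 years → 24 November 2000.
Later of the two: 8 July 2002.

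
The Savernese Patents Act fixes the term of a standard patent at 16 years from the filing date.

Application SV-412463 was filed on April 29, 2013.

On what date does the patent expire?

Filing date + 16 years → 29 April 2029.

2029-04-29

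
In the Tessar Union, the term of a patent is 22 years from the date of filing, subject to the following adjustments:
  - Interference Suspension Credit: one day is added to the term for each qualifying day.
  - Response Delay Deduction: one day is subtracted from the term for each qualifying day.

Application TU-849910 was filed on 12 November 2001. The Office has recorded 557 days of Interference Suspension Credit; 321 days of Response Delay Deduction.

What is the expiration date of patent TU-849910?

2024-07-05

Base term: filing date + 22 years → 12 November 2023.
Interference Suspension Credit: +557 days → 22 May 2025.
Response Delay Deduction: −321 days → 5 July 2024.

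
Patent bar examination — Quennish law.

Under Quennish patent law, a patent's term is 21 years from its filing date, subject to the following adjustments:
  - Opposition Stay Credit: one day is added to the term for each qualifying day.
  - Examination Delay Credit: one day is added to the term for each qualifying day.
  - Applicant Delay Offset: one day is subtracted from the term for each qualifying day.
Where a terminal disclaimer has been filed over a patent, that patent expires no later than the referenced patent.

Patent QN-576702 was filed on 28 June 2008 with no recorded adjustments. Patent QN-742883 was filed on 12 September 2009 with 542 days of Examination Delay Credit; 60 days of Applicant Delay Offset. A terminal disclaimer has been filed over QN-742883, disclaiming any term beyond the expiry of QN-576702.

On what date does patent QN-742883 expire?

Natural term of QN-742883:
  Base: filing + 21 years → 12 September 2030.
  Examination Delay Credit: +542 days → 7 March 2032.
  Applicant Delay Offset: −60 days → 7 January 2032.
Expiry of referenced patent QN-576702:
  Base: filing + 21 years → 28 June 2029.
Terminal disclaimer: QN-742883 expires on the earlier of 7 January 2032 and 28 June 2029.

2029-06-28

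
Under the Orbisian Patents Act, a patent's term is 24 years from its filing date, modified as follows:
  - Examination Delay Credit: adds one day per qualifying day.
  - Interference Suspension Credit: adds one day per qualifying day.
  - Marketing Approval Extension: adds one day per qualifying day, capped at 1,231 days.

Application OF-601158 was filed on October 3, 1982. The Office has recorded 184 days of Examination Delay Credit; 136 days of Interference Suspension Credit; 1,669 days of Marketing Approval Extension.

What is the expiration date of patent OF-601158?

Base term: filing date + 24 years → 3 October 2006.
Examination Delay Credit: +184 days → 5 April 2007.
Interference Suspension Credit: +136 days → 19 August 2007.
Marketing Approval Extension: 1669 days claimed exceeds the 1231-day cap, so +1231 days → 1 January 2011.

2011-01-01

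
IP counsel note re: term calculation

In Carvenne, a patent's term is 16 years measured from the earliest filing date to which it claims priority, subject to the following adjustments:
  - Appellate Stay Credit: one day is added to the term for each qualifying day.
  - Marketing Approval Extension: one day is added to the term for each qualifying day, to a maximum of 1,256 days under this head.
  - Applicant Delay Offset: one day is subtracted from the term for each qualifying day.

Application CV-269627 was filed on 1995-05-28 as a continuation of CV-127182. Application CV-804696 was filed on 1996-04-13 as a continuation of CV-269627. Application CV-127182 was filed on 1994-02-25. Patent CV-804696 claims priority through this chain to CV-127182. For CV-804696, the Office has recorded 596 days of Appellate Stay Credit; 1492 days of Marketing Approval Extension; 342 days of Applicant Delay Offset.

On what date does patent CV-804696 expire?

Earliest priority filing: 25 February 1994.
Base term: 25 February 1994 + 16 years → 25 February 2010.
Appellate Stay Credit: +596 days → 14 October 2011.
Marketing Approval Extension: 1492 days claimed exceeds the 1256-day cap, so +1256 days → 23 March 2015.
Applicant Delay Offset: −342 days → 15 April 2014.

April 15, 2014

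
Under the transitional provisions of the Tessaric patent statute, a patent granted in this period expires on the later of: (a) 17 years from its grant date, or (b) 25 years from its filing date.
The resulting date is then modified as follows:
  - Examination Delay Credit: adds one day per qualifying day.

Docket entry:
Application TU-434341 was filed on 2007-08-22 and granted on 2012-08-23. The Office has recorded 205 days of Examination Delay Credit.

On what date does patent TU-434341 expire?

2033-03-15

(a) grant + 17 years → 23 August 2029.
(b) filing + 25 years → 22 August 2032.
Later of the two: 22 August 2032.
Examination Delay Credit: +205 days → 15 March 2033.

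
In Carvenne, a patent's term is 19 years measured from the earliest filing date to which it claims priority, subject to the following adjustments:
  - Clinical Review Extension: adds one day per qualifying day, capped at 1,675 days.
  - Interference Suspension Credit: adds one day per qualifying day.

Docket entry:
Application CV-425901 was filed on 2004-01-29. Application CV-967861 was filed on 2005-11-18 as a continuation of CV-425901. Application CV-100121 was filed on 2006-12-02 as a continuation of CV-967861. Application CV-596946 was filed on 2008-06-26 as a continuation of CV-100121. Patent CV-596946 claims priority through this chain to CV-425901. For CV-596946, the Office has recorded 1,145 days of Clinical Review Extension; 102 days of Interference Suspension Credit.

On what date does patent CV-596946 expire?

Earliest priority filing: 29 January 2004.
Base term: 29 January 2004 + 19 years → 29 January 2023.
Clinical Review Extension: 1145 days (within the 1675-day cap) → +1145 days → 19 March 2026.
Interference Suspension Credit: +102 days → 29 June 2026.

2026-06-29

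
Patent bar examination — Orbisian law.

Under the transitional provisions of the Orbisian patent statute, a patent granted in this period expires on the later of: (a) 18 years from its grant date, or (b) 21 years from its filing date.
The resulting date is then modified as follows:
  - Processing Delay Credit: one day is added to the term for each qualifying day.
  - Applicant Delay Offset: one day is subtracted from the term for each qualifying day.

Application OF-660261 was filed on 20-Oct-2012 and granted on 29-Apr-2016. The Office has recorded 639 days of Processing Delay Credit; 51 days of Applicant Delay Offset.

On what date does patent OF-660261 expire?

(a) grant + 18 years → 29 April 2034.
(b) filing + 21 years → 20 October 2033.
Later of the two: 29 April 2034.
Processing Delay Credit: +639 days → 28 January 2036.
Applicant Delay Offset: −51 days → 8 December 2035.

2035-12-08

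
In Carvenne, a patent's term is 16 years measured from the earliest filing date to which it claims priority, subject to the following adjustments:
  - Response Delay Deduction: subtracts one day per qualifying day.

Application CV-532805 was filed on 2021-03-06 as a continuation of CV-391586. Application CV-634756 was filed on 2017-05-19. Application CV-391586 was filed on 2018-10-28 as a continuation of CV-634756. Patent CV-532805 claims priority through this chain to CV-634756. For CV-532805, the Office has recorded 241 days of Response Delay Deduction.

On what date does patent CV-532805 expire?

Earliest priority filing: 19 May 2017.
Base term: 19 May 2017 + 16 years → 19 May 2033.
Response Delay Deduction: −241 days → 20 September 2032.

2032-09-20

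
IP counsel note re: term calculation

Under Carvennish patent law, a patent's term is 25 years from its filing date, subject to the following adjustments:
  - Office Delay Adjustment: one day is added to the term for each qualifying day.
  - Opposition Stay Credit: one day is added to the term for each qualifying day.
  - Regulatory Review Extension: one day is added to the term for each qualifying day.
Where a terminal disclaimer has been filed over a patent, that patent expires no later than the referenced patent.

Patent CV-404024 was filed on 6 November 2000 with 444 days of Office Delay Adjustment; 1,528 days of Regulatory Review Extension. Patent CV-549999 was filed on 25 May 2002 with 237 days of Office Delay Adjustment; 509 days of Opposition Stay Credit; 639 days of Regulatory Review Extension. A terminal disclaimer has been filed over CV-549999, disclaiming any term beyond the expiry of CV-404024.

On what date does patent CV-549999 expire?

March 10, 2031

Natural term of CV-549999:
  Base: filing + 25 years → 25 May 2027.
  Office Delay Adjustment: +237 days → 17 January 2028.
  Opposition Stay Credit: +509 days → 9 June 2029.
  Regulatory Review Extension: +639 days → 10 March 2031.
Expiry of referenced patent CV-404024:
  Base: filing + 25 years → 6 November 2025.
  Office Delay Adjustment: +444 days → 24 January 2027.
  Regulatory Review Extension: +1528 days → 1 April 2031.
Terminal disclaimer: CV-549999 expires on the earlier of 10 March 2031 and 1 April 2031.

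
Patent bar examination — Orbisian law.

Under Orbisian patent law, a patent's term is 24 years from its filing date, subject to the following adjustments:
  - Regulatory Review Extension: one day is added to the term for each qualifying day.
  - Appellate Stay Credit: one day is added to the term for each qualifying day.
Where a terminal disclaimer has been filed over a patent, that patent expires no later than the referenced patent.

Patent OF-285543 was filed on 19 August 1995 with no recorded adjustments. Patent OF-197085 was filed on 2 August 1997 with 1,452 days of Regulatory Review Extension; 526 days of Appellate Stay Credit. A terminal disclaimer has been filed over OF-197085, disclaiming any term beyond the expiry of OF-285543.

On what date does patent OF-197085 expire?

Natural term of OF-197085:
  Base: filing + 24 years → 2 August 2021.
  Regulatory Review Extension: +1452 days → 24 July 2025.
  Appellate Stay Credit: +526 days → 1 January 2027.
Expiry of referenced patent OF-285543:
  Base: filing + 24 years → 19 August 2019.
Terminal disclaimer: OF-197085 expires on the earlier of 1 January 2027 and 19 August 2019.

August 19, 2019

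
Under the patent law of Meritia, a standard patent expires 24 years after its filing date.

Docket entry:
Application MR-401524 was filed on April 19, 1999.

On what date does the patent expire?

April 19, 2023

Filing date + 24 years → 19 April 2023.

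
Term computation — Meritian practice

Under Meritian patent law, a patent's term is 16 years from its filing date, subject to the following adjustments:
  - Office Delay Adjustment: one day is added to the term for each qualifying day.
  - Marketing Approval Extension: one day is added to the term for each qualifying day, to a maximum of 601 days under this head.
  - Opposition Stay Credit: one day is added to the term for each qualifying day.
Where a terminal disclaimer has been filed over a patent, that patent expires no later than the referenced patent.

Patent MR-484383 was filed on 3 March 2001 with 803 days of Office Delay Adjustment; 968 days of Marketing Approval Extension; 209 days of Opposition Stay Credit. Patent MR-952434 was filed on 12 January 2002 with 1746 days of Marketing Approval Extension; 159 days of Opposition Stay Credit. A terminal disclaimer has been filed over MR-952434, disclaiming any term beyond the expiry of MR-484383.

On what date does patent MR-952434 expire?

2020-02-11

Natural term of MR-952434:
  Base: filing + 16 years → 12 January 2018.
  Marketing Approval Extension: 1746 days claimed exceeds the 601-day cap, so +601 days → 5 September 2019.
  Opposition Stay Credit: +159 days → 11 February 2020.
Expiry of referenced patent MR-484383:
  Base: filing + 16 years → 3 March 2017.
  Office Delay Adjustment: +803 days → 15 May 2019.
  Marketing Approval Extension: 968 days claimed exceeds the 601-day cap, so +601 days → 5 January 2021.
  Opposition Stay Credit: +209 days → 2 August 2021.
Terminal disclaimer: MR-952434 expires on the earlier of 11 February 2020 and 2 August 2021.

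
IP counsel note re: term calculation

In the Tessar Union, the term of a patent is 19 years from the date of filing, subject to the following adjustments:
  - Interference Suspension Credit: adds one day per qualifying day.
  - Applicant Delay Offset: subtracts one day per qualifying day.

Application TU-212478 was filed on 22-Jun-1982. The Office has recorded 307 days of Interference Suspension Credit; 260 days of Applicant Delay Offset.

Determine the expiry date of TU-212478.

Base term: filing date + 19 years → 22 June 2001.
Interference Suspension Credit: +307 days → 25 April 2002.
Applicant Delay Offset: −260 days → 8 August 2001.

August 8, 2001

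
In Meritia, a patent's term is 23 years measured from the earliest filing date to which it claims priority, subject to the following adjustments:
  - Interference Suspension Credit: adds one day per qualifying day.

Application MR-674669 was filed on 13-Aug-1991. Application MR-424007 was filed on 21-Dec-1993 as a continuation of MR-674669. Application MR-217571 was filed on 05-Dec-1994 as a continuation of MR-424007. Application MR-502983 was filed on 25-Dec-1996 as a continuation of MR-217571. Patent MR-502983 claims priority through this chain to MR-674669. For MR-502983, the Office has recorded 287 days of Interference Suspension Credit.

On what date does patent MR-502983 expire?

2015-05-27

Earliest priority filing: 13 August 1991.
Base term: 13 August 1991 + 23 years → 13 August 2014.
Interference Suspension Credit: +287 days → 27 May 2015.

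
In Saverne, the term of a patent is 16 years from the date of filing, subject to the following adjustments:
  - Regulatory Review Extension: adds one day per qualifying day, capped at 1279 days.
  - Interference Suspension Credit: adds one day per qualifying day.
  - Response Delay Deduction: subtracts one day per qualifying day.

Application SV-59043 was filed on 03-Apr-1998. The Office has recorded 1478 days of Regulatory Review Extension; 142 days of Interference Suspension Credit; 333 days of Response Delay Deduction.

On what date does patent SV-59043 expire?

2017-03-26

Base term: filing date + 16 years → 3 April 2014.
Regulatory Review Extension: 1478 days claimed exceeds the 1279-day cap, so +1279 days → 3 October 2017.
Interference Suspension Credit: +142 days → 22 February 2018.
Response Delay Deduction: −333 days → 26 March 2017.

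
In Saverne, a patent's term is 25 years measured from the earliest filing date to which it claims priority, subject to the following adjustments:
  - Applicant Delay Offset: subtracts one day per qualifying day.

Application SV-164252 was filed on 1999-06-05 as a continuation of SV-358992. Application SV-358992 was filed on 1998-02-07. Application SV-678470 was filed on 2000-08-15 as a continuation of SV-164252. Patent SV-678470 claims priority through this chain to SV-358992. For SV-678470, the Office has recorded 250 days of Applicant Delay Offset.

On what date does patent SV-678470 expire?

June 2, 2022

Earliest priority filing: 7 February 1998.
Base term: 7 February 1998 + 25 years → 7 February 2023.
Applicant Delay Offset: −250 days → 2 June 2022.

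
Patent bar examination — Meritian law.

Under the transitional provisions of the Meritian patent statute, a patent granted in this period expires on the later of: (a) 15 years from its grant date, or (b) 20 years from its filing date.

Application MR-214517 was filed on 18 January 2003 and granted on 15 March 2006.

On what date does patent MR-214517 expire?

2023-01-18

(a) grant + 15 years → 15 March 2021.
(b) filing + 20 years → 18 January 2023.
Later of the two: 18 January 2023.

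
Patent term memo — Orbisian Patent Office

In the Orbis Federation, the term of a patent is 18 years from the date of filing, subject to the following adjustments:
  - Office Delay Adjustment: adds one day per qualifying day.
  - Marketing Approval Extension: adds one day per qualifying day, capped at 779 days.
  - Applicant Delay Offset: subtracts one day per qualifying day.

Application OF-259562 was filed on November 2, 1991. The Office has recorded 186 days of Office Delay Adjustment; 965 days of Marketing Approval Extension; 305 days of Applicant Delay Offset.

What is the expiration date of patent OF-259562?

2011-08-24

Base term: filing date + 18 years → 2 November 2009.
Office Delay Adjustment: +186 days → 7 May 2010.
Marketing Approval Extension: 965 days claimed exceeds the 779-day cap, so +779 days → 24 June 2012.
Applicant Delay Offset: −305 days → 24 August 2011.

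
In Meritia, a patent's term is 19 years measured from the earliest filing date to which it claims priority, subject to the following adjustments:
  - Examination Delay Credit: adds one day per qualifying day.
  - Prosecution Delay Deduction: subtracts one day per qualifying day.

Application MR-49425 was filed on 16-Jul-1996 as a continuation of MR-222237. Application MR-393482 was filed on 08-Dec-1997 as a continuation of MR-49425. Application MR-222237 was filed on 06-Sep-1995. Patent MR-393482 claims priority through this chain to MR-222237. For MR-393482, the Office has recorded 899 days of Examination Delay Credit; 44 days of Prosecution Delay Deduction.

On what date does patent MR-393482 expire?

Earliest priority filing: 6 September 1995.
Base term: 6 September 1995 + 19 years → 6 September 2014.
Examination Delay Credit: +899 days → 21 February 2017.
Prosecution Delay Deduction: −44 days → 8 January 2017.

2017-01-08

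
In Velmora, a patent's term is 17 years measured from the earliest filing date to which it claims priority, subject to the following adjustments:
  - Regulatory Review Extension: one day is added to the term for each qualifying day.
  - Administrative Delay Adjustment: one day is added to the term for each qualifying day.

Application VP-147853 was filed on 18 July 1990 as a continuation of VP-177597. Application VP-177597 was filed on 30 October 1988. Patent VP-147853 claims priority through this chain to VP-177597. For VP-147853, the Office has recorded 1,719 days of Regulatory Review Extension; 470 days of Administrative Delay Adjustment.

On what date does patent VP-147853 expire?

2011-10-28

Earliest priority filing: 30 October 1988.
Base term: 30 October 1988 + 17 years → 30 October 2005.
Regulatory Review Extension: +1719 days → 15 July 2010.
Administrative Delay Adjustment: +470 days → 28 October 2011.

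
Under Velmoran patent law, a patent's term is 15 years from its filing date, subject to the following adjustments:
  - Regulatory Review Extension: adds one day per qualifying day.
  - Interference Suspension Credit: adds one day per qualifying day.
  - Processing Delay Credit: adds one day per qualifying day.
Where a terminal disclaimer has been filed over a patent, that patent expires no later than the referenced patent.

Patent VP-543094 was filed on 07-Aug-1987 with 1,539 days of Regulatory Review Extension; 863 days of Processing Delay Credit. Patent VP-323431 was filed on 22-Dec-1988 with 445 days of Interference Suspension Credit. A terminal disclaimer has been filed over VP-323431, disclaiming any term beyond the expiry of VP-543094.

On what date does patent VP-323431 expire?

2005-03-11

Natural term of VP-323431:
  Base: filing + 15 years → 22 December 2003.
  Interference Suspension Credit: +445 days → 11 March 2005.
Expiry of referenced patent VP-543094:
  Base: filing + 15 years → 7 August 2002.
  Regulatory Review Extension: +1539 days → 24 October 2006.
  Processing Delay Credit: +863 days → 5 March 2009.
Terminal disclaimer: VP-323431 expires on the earlier of 11 March 2005 and 5 March 2009.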